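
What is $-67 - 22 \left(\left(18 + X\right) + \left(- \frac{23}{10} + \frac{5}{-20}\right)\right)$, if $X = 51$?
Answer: $- \frac{15289}{10} \approx -1528.9$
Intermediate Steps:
$-67 - 22 \left(\left(18 + X\right) + \left(- \frac{23}{10} + \frac{5}{-20}\right)\right) = -67 - 22 \left(\left(18 + 51\right) + \left(- \frac{23}{10} + \frac{5}{-20}\right)\right) = -67 - 22 \left(69 + \left(\left(-23\right) \frac{1}{10} + 5 \left(- \frac{1}{20}\right)\right)\right) = -67 - 22 \left(69 - \frac{51}{20}\right) = -67 - \frac{14619}{10} = - \frac{15289}{10}$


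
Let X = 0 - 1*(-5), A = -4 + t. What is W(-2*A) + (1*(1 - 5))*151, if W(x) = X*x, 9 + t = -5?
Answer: -424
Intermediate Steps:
t = -14 (t = -9 - 5 = -14)
A = -18 (A = -4 - 14 = -18)
X = 5 (X = 0 + 5 = 5)
W(x) = 5*x
W(-2*A) + (1*(1 - 5))*151 = 5*(-2*(-18)) + (1*(1 - 5))*151 = 5*36 + (1*(-4))*151 = 180 - 4*151 = 180 - 604 = -424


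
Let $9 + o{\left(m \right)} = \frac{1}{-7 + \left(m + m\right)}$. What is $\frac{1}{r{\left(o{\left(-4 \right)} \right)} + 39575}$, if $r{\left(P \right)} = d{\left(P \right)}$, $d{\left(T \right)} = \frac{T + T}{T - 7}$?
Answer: $\frac{241}{9537847} \approx 2.5268 \cdot 10^{-5}$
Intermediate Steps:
$o{\left(m \right)} = -9 + \frac{1}{-7 + 2 m}$ ($o{\left(m \right)} = -9 + \frac{1}{-7 + \left(m + m\right)} = -9 + \frac{1}{-7 + 2 m}$)
$d{\left(T \right)} = \frac{2 T}{-7 + T}$
$r{\left(P \right)} = \frac{2 P}{-7 + P}$
$\frac{1}{r{\left(o{\left(-4 \right)} \right)} + 39575} = \frac{1}{\frac{2 \frac{2 \left(32 - -36\right)}{-7 + 2 \left(-4\right)}}{-7 + \frac{2 \left(32 - -36\right)}{-7 + 2 \left(-4\right)}} + 39575} = \frac{1}{\frac{2 \frac{2 \left(32 + 36\right)}{-7 - 8}}{-7 + \frac{2 \left(32 + 36\right)}{-7 - 8}} + 39575} = \frac{1}{\frac{2 \cdot 2 \frac{1}{-15} \cdot 68}{-7 + 2 \frac{1}{-15} \cdot 68} + 39575} = \frac{1}{\frac{2 \cdot 2 \left(- \frac{1}{15}\right) 68}{-7 + 2 \left(- \frac{1}{15}\right) 68} + 39575} = \frac{1}{2 \left(- \frac{136}{15}\right) \frac{1}{-7 - \frac{136}{15}} + 39575} = \frac{1}{2 \left(- \frac{136}{15}\right) \frac{1}{- \frac{241}{15}} + 39575} = \frac{1}{2 \left(- \frac{136}{15}\right) \left(- \frac{15}{241}\right) + 39575} = \frac{1}{\frac{272}{241} + 39575} = \frac{1}{\frac{9537847}{241}} = \frac{241}{9537847}$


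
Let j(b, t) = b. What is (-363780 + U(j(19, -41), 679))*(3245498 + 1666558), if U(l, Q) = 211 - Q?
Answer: -1789206573888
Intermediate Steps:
(-363780 + U(j(19, -41), 679))*(3245498 + 1666558) = (-363780 + (211 - 1*679))*(3245498 + 1666558) = (-363780 + (211 - 679))*4912056 = (-363780 - 468)*4912056 = -364248*4912056 = -1789206573888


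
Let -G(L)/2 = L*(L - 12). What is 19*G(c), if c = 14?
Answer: -1064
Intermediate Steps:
G(L) = -2*L*(-12 + L) (G(L) = -2*L*(L - 12) = -2*L*(-12 + L))
19*G(c) = 19*(2*14*(12 - 1*14)) = 19*(2*14*(12 - 14)) = 19*(2*14*(-2)) = 19*(-56) = -1064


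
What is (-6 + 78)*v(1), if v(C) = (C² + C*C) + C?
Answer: 216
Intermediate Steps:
v(C) = C + 2*C² (v(C) = (C² + C²) + C = 2*C² + C = C + 2*C²)
(-6 + 78)*v(1) = (-6 + 78)*(1*(1 + 2*1)) = 72*(1*(1 + 2)) = 72*(1*3) = 72*3 = 216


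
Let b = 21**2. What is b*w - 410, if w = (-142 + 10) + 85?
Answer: -21137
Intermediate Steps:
b = 441
w = -47 (w = -132 + 85 = -47)
b*w - 410 = 441*(-47) - 410 = -20727 - 410 = -21137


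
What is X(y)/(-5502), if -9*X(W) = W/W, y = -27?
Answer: 1/49518 ≈ 2.0195e-5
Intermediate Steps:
X(W) = -⅑ (X(W) = -W/(9*W) = -⅑*1 = -⅑)
X(y)/(-5502) = -⅑/(-5502) = -⅑*(-1/5502) = 1/49518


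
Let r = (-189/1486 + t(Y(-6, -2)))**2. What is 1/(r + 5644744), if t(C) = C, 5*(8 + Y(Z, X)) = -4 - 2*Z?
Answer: 55204900/311619880004609 ≈ 1.7715e-7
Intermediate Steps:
Y(Z, X) = -44/5 - 2*Z/5 (Y(Z, X) = -8 + (-4 - 2*Z)/5 = -8 + (-4/5 - 2*Z/5) = -44/5 - 2*Z/5)
r = 2351959009/55204900 (r = (-189/1486 + (-44/5 - 2/5*(-6)))**2 = (-189*1/1486 + (-44/5 + 12/5))**2 = (-189/1486 - 32/5)**2 = (-48497/7430)**2 = 2351959009/55204900 ≈ 42.604)
1/(r + 5644744) = 1/(2351959009/55204900 + 5644744) = 1/(311619880004609/55204900) = 55204900/311619880004609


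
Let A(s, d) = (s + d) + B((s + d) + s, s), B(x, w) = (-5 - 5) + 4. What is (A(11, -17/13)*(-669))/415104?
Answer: -669/112424 ≈ -0.0059507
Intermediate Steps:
B(x, w) = -6 (B(x, w) = -10 + 4 = -6)
A(s, d) = -6 + d + s (A(s, d) = (s + d) - 6 = (d + s) - 6 = -6 + d + s)
(A(11, -17/13)*(-669))/415104 = ((-6 - 17/13 + 11)*(-669))/415104 = ((-6 - 17*1/13 + 11)*(-669))*(1/415104) = ((-6 - 17/13 + 11)*(-669))*(1/415104) = ((48/13)*(-669))*(1/415104) = -32112/13*1/415104 = -669/112424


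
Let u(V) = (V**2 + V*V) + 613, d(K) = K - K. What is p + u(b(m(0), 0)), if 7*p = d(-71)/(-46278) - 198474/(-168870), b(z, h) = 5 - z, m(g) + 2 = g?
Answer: 140110744/197015 ≈ 711.17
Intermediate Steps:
m(g) = -2 + g
d(K) = 0
u(V) = 613 + 2*V**2 (u(V) = (V**2 + V**2) + 613 = 2*V**2 + 613 = 613 + 2*V**2)
p = 33079/197015 (p = (0/(-46278) - 198474/(-168870))/7 = (0*(-1/46278) - 198474*(-1/168870))/7 = (0 + 33079/28145)/7 = (1/7)*(33079/28145) = 33079/197015 ≈ 0.16790)
p + u(b(m(0), 0)) = 33079/197015 + (613 + 2*(5 - (-2 + 0))**2) = 33079/197015 + (613 + 2*(5 - 1*(-2))**2) = 33079/197015 + (613 + 2*(5 + 2)**2) = 33079/197015 + (613 + 2*7**2) = 33079/197015 + (613 + 2*49) = 33079/197015 + (613 + 98) = 33079/197015 + 711 = 140110744/197015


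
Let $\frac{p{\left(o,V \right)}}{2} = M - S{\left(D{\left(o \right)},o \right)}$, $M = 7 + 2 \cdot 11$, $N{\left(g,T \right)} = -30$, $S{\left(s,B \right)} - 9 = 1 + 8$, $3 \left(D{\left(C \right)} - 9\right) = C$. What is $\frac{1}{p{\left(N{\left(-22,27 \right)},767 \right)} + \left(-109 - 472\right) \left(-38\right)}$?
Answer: $\frac{1}{22100} \approx 4.5249 \cdot 10^{-5}$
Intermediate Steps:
$D{\left(C \right)} = 9 + \frac{C}{3}$
$S{\left(s,B \right)} = 18$ ($S{\left(s,B \right)} = 9 + \left(1 + 8\right) = 9 + 9 = 18$)
$M = 29$ ($M = 7 + 22 = 29$)
$p{\left(o,V \right)} = 22$ ($p{\left(o,V \right)} = 2 \left(29 - 18\right) = 2 \cdot 11 = 22$)
$\frac{1}{p{\left(N{\left(-22,27 \right)},767 \right)} + \left(-109 - 472\right) \left(-38\right)} = \frac{1}{22 + \left(-109 - 472\right) \left(-38\right)} = \frac{1}{22 - -22078} = \frac{1}{22 + 22078} = \frac{1}{22100}$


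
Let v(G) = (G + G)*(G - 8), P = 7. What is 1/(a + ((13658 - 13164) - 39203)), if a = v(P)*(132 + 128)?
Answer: -1/42349 ≈ -2.3613e-5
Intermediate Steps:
v(G) = 2*G*(-8 + G) (v(G) = (2*G)*(-8 + G) = 2*G*(-8 + G))
a = -3640 (a = (2*7*(-8 + 7))*(132 + 128) = (2*7*(-1))*260 = -14*260 = -3640)
1/(a + ((13658 - 13164) - 39203)) = 1/(-3640 + ((13658 - 13164) - 39203)) = 1/(-3640 + (494 - 39203)) = 1/(-3640 - 38709) = 1/(-42349) = -1/42349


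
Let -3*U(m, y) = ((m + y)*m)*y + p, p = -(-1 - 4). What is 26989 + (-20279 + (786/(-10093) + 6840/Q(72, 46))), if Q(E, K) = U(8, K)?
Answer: 1345927812628/200618561 ≈ 6708.9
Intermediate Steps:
p = 5 (p = -1*(-5) = 5)
U(m, y) = -5/3 - m*y*(m + y)/3 (U(m, y) = -(((m + y)*m)*y + 5)/3 = -((m*(m + y))*y + 5)/3 = -(m*y*(m + y) + 5)/3 = -(5 + m*y*(m + y))/3 = -5/3 - m*y*(m + y)/3)
Q(E, K) = -5/3 - 64*K/3 - 8*K²/3 (Q(E, K) = -5/3 - ⅓*8*K² - ⅓*K*8² = -5/3 - 8*K²/3 - ⅓*K*64 = -5/3 - 8*K²/3 - 64*K/3 = -5/3 - 64*K/3 - 8*K²/3)
26989 + (-20279 + (786/(-10093) + 6840/Q(72, 46))) = 26989 + (-20279 + (786/(-10093) + 6840/(-5/3 - 64/3*46 - 8/3*46²))) = 26989 + (-20279 + (786*(-1/10093) + 6840/(-5/3 - 2944/3 - 8/3*2116))) = 26989 + (-20279 + (-786/10093 + 6840/(-5/3 - 2944/3 - 16928/3))) = 26989 + (-20279 + (-786/10093 + 6840/(-19877/3))) = 26989 + (-20279 + (-786/10093 + 6840*(-3/19877))) = 26989 + (-20279 + (-786/10093 - 20520/19877)) = 26989 + (-20279 - 222731682/200618561) = 26989 - 4068566530201/200618561 = 1345927812628/200618561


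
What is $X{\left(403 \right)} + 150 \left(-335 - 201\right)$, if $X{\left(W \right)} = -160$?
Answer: $-80560$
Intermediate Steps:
$X{\left(403 \right)} + 150 \left(-335 - 201\right) = -160 + 150 \left(-335 - 201\right) = -160 + 150 \left(-536\right) = -160 - 80400 = -80560$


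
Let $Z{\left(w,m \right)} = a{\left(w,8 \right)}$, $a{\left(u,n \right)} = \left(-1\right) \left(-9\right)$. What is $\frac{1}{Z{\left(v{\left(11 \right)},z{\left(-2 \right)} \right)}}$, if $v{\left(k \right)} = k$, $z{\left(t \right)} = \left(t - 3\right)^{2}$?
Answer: $\frac{1}{9} \approx 0.11111$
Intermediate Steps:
$z{\left(t \right)} = \left(-3 + t\right)^{2}$
$a{\left(u,n \right)} = 9$
$Z{\left(w,m \right)} = 9$
$\frac{1}{Z{\left(v{\left(11 \right)},z{\left(-2 \right)} \right)}} = \frac{1}{9}$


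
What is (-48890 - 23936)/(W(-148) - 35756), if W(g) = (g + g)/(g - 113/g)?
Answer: 793475683/389557594 ≈ 2.0369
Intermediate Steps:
W(g) = 2*g/(g - 113/g) (W(g) = (2*g)/(g - 113/g) = 2*g/(g - 113/g))
(-48890 - 23936)/(W(-148) - 35756) = (-48890 - 23936)/(2*(-148)**2/(-113 + (-148)**2) - 35756) = -72826/(2*21904/(-113 + 21904) - 35756) = -72826/(2*21904/21791 - 35756) = -72826/(2*21904*(1/21791) - 35756) = -72826/(43808/21791 - 35756) = -72826/(-779115188/21791) = -72826*(-21791/779115188) = 793475683/389557594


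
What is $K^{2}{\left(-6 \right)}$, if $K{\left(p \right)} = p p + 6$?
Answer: $1764$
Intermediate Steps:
$K{\left(p \right)} = 6 + p^{2}$ ($K{\left(p \right)} = p^{2} + 6 = 6 + p^{2}$)
$K^{2}{\left(-6 \right)} = \left(6 + \left(-6\right)^{2}\right)^{2} = \left(6 + 36\right)^{2} = 42^{2} = 1764$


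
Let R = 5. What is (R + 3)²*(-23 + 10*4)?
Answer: 1088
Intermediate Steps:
(R + 3)²*(-23 + 10*4) = (5 + 3)²*(-23 + 10*4) = 8²*(-23 + 40) = 64*17 = 1088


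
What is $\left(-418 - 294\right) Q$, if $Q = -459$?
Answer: $326808$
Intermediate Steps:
$\left(-418 - 294\right) Q = \left(-418 - 294\right) \left(-459\right) = \left(-712\right) \left(-459\right) = 326808$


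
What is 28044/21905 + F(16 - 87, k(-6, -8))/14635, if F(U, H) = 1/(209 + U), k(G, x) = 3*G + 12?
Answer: 2265541025/1769599806 ≈ 1.2803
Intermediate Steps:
k(G, x) = 12 + 3*G
28044/21905 + F(16 - 87, k(-6, -8))/14635 = 28044/21905 + 1/((209 + (16 - 87))*14635) = 28044*(1/21905) + (1/14635)/(209 - 71) = 28044/21905 + (1/14635)/138 = 28044/21905 + (1/138)*(1/14635) = 28044/21905 + 1/2019630 = 2265541025/1769599806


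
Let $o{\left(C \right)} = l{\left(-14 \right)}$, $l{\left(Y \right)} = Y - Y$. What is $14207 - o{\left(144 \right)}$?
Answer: $14207$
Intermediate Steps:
$l{\left(Y \right)} = 0$
$o{\left(C \right)} = 0$
$14207 - o{\left(144 \right)} = 14207 - 0 = 14207 + 0 = 14207$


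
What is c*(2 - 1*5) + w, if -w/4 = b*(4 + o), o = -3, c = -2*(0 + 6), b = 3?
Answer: 24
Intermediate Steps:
c = -12 (c = -2*6 = -12)
w = -12 (w = -12*(4 - 3) = -12 ≈ -12.000)
c*(2 - 1*5) + w = -12*(2 - 1*5) - 12 = -12*(2 - 5) - 12 = -12*(-3) - 12 = 36 - 12 = 24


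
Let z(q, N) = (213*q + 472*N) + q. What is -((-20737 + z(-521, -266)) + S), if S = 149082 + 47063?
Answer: 61638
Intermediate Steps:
S = 196145
z(q, N) = 214*q + 472*N
-((-20737 + z(-521, -266)) + S) = -((-20737 + (214*(-521) + 472*(-266))) + 196145) = -((-20737 + (-111494 - 125552)) + 196145) = -((-20737 - 237046) + 196145) = -(-257783 + 196145) = -1*(-61638) = 61638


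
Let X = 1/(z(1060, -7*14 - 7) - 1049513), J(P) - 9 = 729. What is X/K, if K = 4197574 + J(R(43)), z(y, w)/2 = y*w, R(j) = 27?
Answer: -1/5340727273256 ≈ -1.8724e-13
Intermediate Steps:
z(y, w) = 2*w*y (z(y, w) = 2*(y*w) = 2*(w*y) = 2*w*y)
J(P) = 738 (J(P) = 9 + 729 = 738)
X = -1/1272113 (X = 1/(2*(-7*14 - 7)*1060 - 1049513) = 1/(2*(-98 - 7)*1060 - 1049513) = 1/(2*(-105)*1060 - 1049513) = 1/(-222600 - 1049513) = 1/(-1272113) = -1/1272113 ≈ -7.8609e-7)
K = 4198312 (K = 4197574 + 738 = 4198312)
X/K = -1/1272113/4198312 = -1/1272113*1/4198312 = -1/5340727273256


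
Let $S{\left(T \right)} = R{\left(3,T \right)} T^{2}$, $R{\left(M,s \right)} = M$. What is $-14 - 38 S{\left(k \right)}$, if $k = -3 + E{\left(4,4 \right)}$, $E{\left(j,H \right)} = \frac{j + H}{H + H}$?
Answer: $-470$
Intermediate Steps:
$E{\left(j,H \right)} = \frac{H + j}{2 H}$
$k = -2$ ($k = -3 + \frac{4 + 4}{2 \cdot 4} = -3 + \frac{1}{2} \cdot \frac{1}{4} \cdot 8 = -3 + 1 = -2$)
$S{\left(T \right)} = 3 T^{2}$
$-14 - 38 S{\left(k \right)} = -14 - 38 \cdot 3 \left(-2\right)^{2} = -14 - 38 \cdot 3 \cdot 4 = -14 - 456 = -470$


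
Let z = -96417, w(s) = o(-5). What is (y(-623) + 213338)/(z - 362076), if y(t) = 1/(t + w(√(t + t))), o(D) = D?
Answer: -133976263/287933604 ≈ -0.46530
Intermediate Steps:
w(s) = -5
y(t) = 1/(-5 + t) (y(t) = 1/(t - 5) = 1/(-5 + t))
(y(-623) + 213338)/(z - 362076) = (1/(-5 - 623) + 213338)/(-96417 - 362076) = (1/(-628) + 213338)/(-458493) = (-1/628 + 213338)*(-1/458493) = (133976263/628)*(-1/458493) = -133976263/287933604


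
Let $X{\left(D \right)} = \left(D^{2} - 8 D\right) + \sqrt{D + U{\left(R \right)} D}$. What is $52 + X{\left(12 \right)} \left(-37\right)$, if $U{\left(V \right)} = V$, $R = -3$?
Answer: $-1724 - 74 i \sqrt{6} \approx -1724.0 - 181.26 i$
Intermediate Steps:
$X{\left(D \right)} = D^{2} - 8 D + \sqrt{2} \sqrt{- D}$ ($X{\left(D \right)} = \left(D^{2} - 8 D\right) + \sqrt{D - 3 D} = \left(D^{2} - 8 D\right) + \sqrt{- 2 D} = \left(D^{2} - 8 D\right) + \sqrt{2} \sqrt{- D} = D^{2} - 8 D + \sqrt{2} \sqrt{- D}$)
$52 + X{\left(12 \right)} \left(-37\right) = 52 + \left(12^{2} - 96 + \sqrt{2} \sqrt{\left(-1\right) 12}\right) \left(-37\right) = 52 + \left(144 - 96 + \sqrt{2} \sqrt{-12}\right) \left(-37\right) = 52 + \left(144 - 96 + \sqrt{2} \cdot 2 i \sqrt{3}\right) \left(-37\right) = 52 + \left(144 - 96 + 2 i \sqrt{6}\right) \left(-37\right) = 52 + \left(48 + 2 i \sqrt{6}\right) \left(-37\right) = 52 - \left(1776 + 74 i \sqrt{6}\right) = -1724 - 74 i \sqrt{6}$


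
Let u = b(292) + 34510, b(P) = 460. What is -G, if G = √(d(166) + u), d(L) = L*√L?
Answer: -√(34970 + 166*√166) ≈ -192.64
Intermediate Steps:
d(L) = L^(3/2)
u = 34970 (u = 460 + 34510 = 34970)
G = √(34970 + 166*√166) (G = √(166^(3/2) + 34970) = √(166*√166 + 34970) = √(34970 + 166*√166) ≈ 192.64)
-G = -√(34970 + 166*√166)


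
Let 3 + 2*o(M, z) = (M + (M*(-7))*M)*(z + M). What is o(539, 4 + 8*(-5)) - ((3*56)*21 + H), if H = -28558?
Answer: -1022603267/2 ≈ -5.1130e+8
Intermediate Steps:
o(M, z) = -3/2 + (M + z)*(M - 7*M**2)/2 (o(M, z) = -3/2 + ((M + (M*(-7))*M)*(z + M))/2 = -3/2 + ((M + (-7*M)*M)*(M + z))/2 = -3/2 + ((M - 7*M**2)*(M + z))/2 = -3/2 + ((M + z)*(M - 7*M**2))/2 = -3/2 + (M + z)*(M - 7*M**2)/2)
o(539, 4 + 8*(-5)) - ((3*56)*21 + H) = (-3/2 + (1/2)*539**2 - 7/2*539**3 + (1/2)*539*(4 + 8*(-5)) - 7/2*(4 + 8*(-5))*539**2) - ((3*56)*21 - 28558) = (-3/2 + (1/2)*290521 - 7/2*156590819 + (1/2)*539*(4 - 40) - 7/2*(4 - 40)*290521) - (168*21 - 28558) = (-3/2 + 290521/2 - 1096135733/2 + (1/2)*539*(-36) - 7/2*(-36)*290521) - (3528 - 28558) = (-3/2 + 290521/2 - 1096135733/2 - 9702 + 36605646) - 1*(-25030) = -1022653327/2 + 25030 = -1022603267/2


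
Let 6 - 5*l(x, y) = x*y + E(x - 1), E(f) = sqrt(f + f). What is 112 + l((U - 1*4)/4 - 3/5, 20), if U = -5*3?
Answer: 673/5 - I*sqrt(1270)/50 ≈ 134.6 - 0.71274*I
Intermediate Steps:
U = -15
E(f) = sqrt(2)*sqrt(f) (E(f) = sqrt(2*f) = sqrt(2)*sqrt(f))
l(x, y) = 6/5 - x*y/5 - sqrt(2)*sqrt(-1 + x)/5 (l(x, y) = 6/5 - (x*y + sqrt(2)*sqrt(x - 1))/5 = 6/5 - (x*y + sqrt(2)*sqrt(-1 + x))/5 = 6/5 + (-x*y/5 - sqrt(2)*sqrt(-1 + x)/5) = 6/5 - x*y/5 - sqrt(2)*sqrt(-1 + x)/5)
112 + l((U - 1*4)/4 - 3/5, 20) = 112 + (6/5 - sqrt(-2 + 2*((-15 - 1*4)/4 - 3/5))/5 - 1/5*((-15 - 1*4)/4 - 3/5)*20) = 112 + (6/5 - sqrt(-2 + 2*((-15 - 4)*(1/4) - 3*1/5))/5 - 1/5*((-15 - 4)*(1/4) - 3*1/5)*20) = 112 + (6/5 - sqrt(-2 + 2*(-19*1/4 - 3/5))/5 - 1/5*(-19*1/4 - 3/5)*20) = 112 + (6/5 - sqrt(-2 + 2*(-19/4 - 3/5))/5 - 1/5*(-19/4 - 3/5)*20) = 112 + (6/5 - sqrt(-2 + 2*(-107/20))/5 - 1/5*(-107/20)*20) = 112 + (6/5 - sqrt(-2 - 107/10)/5 + 107/5) = 112 + (6/5 - I*sqrt(1270)/50 + 107/5) = 112 + (113/5 - I*sqrt(1270)/50) = 673/5 - I*sqrt(1270)/50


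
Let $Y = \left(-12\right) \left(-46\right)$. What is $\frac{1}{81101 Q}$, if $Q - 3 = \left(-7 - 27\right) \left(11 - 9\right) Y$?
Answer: $- \frac{1}{3043963833} \approx -3.2852 \cdot 10^{-10}$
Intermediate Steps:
$Y = 552$
$Q = -37533$ ($Q = 3 + \left(-7 - 27\right) \left(11 - 9\right) 552 = 3 + \left(-34\right) 2 \cdot 552 = 3 - 37536 = -37533$)
$\frac{1}{81101 Q} = \frac{1}{81101 \left(-37533\right)} = \frac{1}{81101} \left(- \frac{1}{37533}\right) = - \frac{1}{3043963833}$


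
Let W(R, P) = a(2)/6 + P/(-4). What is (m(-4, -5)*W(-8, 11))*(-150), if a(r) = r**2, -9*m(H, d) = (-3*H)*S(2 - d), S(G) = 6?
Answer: -2500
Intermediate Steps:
m(H, d) = 2*H (m(H, d) = -(-3*H)*6/9 = -(-2)*H = 2*H)
W(R, P) = 2/3 - P/4 (W(R, P) = 2**2/6 + P/(-4) = 4*(1/6) + P*(-1/4) = 2/3 - P/4)
(m(-4, -5)*W(-8, 11))*(-150) = ((2*(-4))*(2/3 - 1/4*11))*(-150) = -8*(2/3 - 11/4)*(-150) = -8*(-25/12)*(-150) = (50/3)*(-150) = -2500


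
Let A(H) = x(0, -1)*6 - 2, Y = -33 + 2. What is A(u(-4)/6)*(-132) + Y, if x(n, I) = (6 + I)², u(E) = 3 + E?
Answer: -19567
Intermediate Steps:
Y = -31
A(H) = 148 (A(H) = (6 - 1)²*6 - 2 = 5²*6 - 2 = 25*6 - 2 = 150 - 2 = 148)
A(u(-4)/6)*(-132) + Y = 148*(-132) - 31 = -19536 - 31 = -19567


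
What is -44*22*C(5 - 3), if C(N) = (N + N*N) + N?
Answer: -7744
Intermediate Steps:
C(N) = N² + 2*N (C(N) = (N + N²) + N = N² + 2*N)
-44*22*C(5 - 3) = -44*22*(5 - 3)*(2 + (5 - 3)) = -968*2*(2 + 2) = -968*2*4 = -968*8 = -1*7744 = -7744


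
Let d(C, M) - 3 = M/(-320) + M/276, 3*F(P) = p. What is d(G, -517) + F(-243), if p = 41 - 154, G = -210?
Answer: -771127/22080 ≈ -34.924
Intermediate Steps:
p = -113
F(P) = -113/3 (F(P) = (1/3)*(-113) = -113/3)
d(C, M) = 3 + 11*M/22080 (d(C, M) = 3 + (M/(-320) + M/276) = 3 + (M*(-1/320) + M*(1/276)) = 3 + (-M/320 + M/276) = 3 + 11*M/22080)
d(G, -517) + F(-243) = (3 + (11/22080)*(-517)) - 113/3 = (3 - 5687/22080) - 113/3 = 60553/22080 - 113/3 = -771127/22080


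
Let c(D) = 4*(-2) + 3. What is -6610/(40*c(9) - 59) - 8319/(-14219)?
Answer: 1629529/62419 ≈ 26.106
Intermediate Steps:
c(D) = -5 (c(D) = -8 + 3 = -5)
-6610/(40*c(9) - 59) - 8319/(-14219) = -6610/(40*(-5) - 59) - 8319/(-14219) = -6610/(-200 - 59) - 8319*(-1/14219) = -6610/(-259) + 141/241 = -6610*(-1/259) + 141/241 = 6610/259 + 141/241 = 1629529/62419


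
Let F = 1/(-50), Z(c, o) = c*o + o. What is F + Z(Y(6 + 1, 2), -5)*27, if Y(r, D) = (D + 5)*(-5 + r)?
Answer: -101251/50 ≈ -2025.0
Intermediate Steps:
Y(r, D) = (-5 + r)*(5 + D) (Y(r, D) = (5 + D)*(-5 + r) = (-5 + r)*(5 + D))
Z(c, o) = o + c*o
F = -1/50 ≈ -0.020000
F + Z(Y(6 + 1, 2), -5)*27 = -1/50 - 5*(1 + (-25 - 5*2 + 5*(6 + 1) + 2*(6 + 1)))*27 = -1/50 - 5*(1 + (-25 - 10 + 5*7 + 2*7))*27 = -1/50 - 5*(1 + (-25 - 10 + 35 + 14))*27 = -1/50 - 5*(1 + 14)*27 = -1/50 - 5*15*27 = -1/50 - 75*27 = -1/50 - 2025 = -101251/50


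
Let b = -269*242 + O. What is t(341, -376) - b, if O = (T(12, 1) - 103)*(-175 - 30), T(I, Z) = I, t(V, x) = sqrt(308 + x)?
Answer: 46443 + 2*I*sqrt(17) ≈ 46443.0 + 8.2462*I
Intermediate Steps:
O = 18655 (O = (12 - 103)*(-175 - 30) = -91*(-205) = 18655)
b = -46443 (b = -269*242 + 18655 = -65098 + 18655 = -46443)
t(341, -376) - b = sqrt(308 - 376) - 1*(-46443) = sqrt(-68) + 46443 = 2*I*sqrt(17) + 46443 = 46443 + 2*I*sqrt(17)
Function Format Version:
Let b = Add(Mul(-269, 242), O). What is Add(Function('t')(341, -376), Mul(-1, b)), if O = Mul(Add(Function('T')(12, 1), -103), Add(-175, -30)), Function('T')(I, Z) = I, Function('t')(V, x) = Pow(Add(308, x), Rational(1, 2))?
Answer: Add(46443, Mul(2, I, Pow(17, Rational(1, 2)))) ≈ Add(46443., Mul(8.2462, I))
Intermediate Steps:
O = 18655 (O = Mul(Add(12, -103), Add(-175, -30)) = Mul(-91, -205) = 18655)
b = -46443 (b = Add(Mul(-269, 242), 18655) = Add(-65098, 18655) = -46443)
Add(Function('t')(341, -376), Mul(-1, b)) = Add(Pow(Add(308, -376), Rational(1, 2)), Mul(-1, -46443)) = Add(Pow(-68, Rational(1, 2)), 46443) = Add(Mul(2, I, Pow(17, Rational(1, 2))), 46443) = Add(46443, Mul(2, I, Pow(17, Rational(1, 2))))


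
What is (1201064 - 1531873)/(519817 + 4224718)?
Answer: -330809/4744535 ≈ -0.069724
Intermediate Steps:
(1201064 - 1531873)/(519817 + 4224718) = -330809/4744535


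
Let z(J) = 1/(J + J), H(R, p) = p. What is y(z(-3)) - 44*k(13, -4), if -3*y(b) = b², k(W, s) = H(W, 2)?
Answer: -9505/108 ≈ -88.009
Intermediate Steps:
k(W, s) = 2
z(J) = 1/(2*J)
y(b) = -b²/3
y(z(-3)) - 44*k(13, -4) = -((½)/(-3))²/3 - 44*2 = -((½)*(-⅓))²/3 - 88 = -(-⅙)²/3 - 88 = -⅓*1/36 - 88 = -1/108 - 88 = -9505/108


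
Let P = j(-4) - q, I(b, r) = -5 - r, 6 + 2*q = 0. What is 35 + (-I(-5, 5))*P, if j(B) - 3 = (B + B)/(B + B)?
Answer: 105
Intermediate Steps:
q = -3 (q = -3 + (1/2)*0 = -3 + 0 = -3)
j(B) = 4 (j(B) = 3 + (B + B)/(B + B) = 3 + (2*B)/((2*B)) = 3 + (2*B)*(1/(2*B)) = 3 + 1 = 4)
P = 7 (P = 4 - 1*(-3) = 4 + 3 = 7)
35 + (-I(-5, 5))*P = 35 - (-5 - 1*5)*7 = 35 - (-5 - 5)*7 = 35 - 1*(-10)*7 = 35 + 10*7 = 35 + 70 = 105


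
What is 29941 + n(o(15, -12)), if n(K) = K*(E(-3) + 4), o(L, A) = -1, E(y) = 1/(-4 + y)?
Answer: 209560/7 ≈ 29937.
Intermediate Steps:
n(K) = 27*K/7 (n(K) = K*(1/(-4 - 3) + 4) = K*(1/(-7) + 4) = K*(-⅐ + 4) = K*(27/7) = 27*K/7)
29941 + n(o(15, -12)) = 29941 + (27/7)*(-1) = 29941 - 27/7 = 209560/7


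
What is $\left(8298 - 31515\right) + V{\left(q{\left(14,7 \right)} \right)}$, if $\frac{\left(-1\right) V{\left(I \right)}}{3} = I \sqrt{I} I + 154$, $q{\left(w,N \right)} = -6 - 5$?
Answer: $-23679 - 363 i \sqrt{11} \approx -23679.0 - 1203.9 i$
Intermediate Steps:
$q{\left(w,N \right)} = -11$ ($q{\left(w,N \right)} = -6 - 5 = -11$)
$V{\left(I \right)} = -462 - 3 I^{\frac{5}{2}}$ ($V{\left(I \right)} = - 3 \left(I \sqrt{I} I + 154\right) = - 3 \left(I^{\frac{3}{2}} I + 154\right) = - 3 \left(I^{\frac{5}{2}} + 154\right) = - 3 \left(154 + I^{\frac{5}{2}}\right) = -462 - 3 I^{\frac{5}{2}}$)
$\left(8298 - 31515\right) + V{\left(q{\left(14,7 \right)} \right)} = \left(8298 - 31515\right) - \left(462 + 3 \left(-11\right)^{\frac{5}{2}}\right) = -23217 - \left(462 + 3 \cdot 121 i \sqrt{11}\right) = -23217 - \left(462 + 363 i \sqrt{11}\right) = -23679 - 363 i \sqrt{11}$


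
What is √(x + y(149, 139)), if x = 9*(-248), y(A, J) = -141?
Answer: I*√2373 ≈ 48.713*I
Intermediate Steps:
x = -2232
√(x + y(149, 139)) = √(-2232 - 141) = √(-2373) = I*√2373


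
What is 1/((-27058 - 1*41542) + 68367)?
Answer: -1/233 ≈ -0.0042918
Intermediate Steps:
1/((-27058 - 1*41542) + 68367) = 1/((-27058 - 41542) + 68367) = 1/(-68600 + 68367) = 1/(-233) = -1/233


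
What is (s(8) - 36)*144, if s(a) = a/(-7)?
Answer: -37440/7 ≈ -5348.6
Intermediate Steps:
s(a) = -a/7 (s(a) = a*(-1/7) = -a/7)
(s(8) - 36)*144 = (-1/7*8 - 36)*144 = (-8/7 - 36)*144 = -260/7*144 = -37440/7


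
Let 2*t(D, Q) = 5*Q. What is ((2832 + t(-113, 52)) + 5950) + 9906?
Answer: 18818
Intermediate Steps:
t(D, Q) = 5*Q/2 (t(D, Q) = (5*Q)/2 = 5*Q/2)
((2832 + t(-113, 52)) + 5950) + 9906 = ((2832 + (5/2)*52) + 5950) + 9906 = ((2832 + 130) + 5950) + 9906 = (2962 + 5950) + 9906 = 8912 + 9906 = 18818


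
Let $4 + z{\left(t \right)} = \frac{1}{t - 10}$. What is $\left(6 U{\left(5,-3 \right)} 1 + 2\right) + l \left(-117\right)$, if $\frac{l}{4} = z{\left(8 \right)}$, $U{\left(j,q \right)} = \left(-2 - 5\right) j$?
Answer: $1898$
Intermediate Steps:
$U{\left(j,q \right)} = - 7 j$
$z{\left(t \right)} = -4 + \frac{1}{-10 + t}$ ($z{\left(t \right)} = -4 + \frac{1}{t - 10} = -4 + \frac{1}{-10 + t}$)
$l = -18$ ($l = 4 \frac{41 - 32}{-10 + 8} = 4 \frac{41 - 32}{-2} = 4 \left(\left(- \frac{1}{2}\right) 9\right) = 4 \left(- \frac{9}{2}\right) = -18$)
$\left(6 U{\left(5,-3 \right)} 1 + 2\right) + l \left(-117\right) = \left(6 \left(\left(-7\right) 5\right) 1 + 2\right) - -2106 = \left(6 \left(-35\right) 1 + 2\right) + 2106 = \left(\left(-210\right) 1 + 2\right) + 2106 = \left(-210 + 2\right) + 2106 = -208 + 2106 = 1898$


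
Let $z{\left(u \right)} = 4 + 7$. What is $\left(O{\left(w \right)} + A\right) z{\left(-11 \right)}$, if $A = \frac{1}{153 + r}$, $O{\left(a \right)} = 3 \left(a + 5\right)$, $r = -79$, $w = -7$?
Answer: $- \frac{4873}{74} \approx -65.851$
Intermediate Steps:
$O{\left(a \right)} = 15 + 3 a$ ($O{\left(a \right)} = 3 \left(5 + a\right) = 15 + 3 a$)
$A = \frac{1}{74}$ ($A = \frac{1}{153 - 79} = \frac{1}{74} \approx 0.013514$)
$z{\left(u \right)} = 11$
$\left(O{\left(w \right)} + A\right) z{\left(-11 \right)} = \left(\left(15 + 3 \left(-7\right)\right) + \frac{1}{74}\right) 11 = \left(\left(15 - 21\right) + \frac{1}{74}\right) 11 = \left(-6 + \frac{1}{74}\right) 11 = \left(- \frac{443}{74}\right) 11 = - \frac{4873}{74}$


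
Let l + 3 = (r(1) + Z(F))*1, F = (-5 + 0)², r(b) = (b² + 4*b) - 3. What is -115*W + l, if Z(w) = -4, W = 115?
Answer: -13230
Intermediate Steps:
r(b) = -3 + b² + 4*b
F = 25 (F = (-5)² = 25)
l = -5 (l = -3 + ((-3 + 1² + 4*1) - 4)*1 = -3 + ((-3 + 1 + 4) - 4)*1 = -3 + (2 - 4)*1 = -3 - 2*1 = -3 - 2 = -5)
-115*W + l = -115*115 - 5 = -13225 - 5 = -13230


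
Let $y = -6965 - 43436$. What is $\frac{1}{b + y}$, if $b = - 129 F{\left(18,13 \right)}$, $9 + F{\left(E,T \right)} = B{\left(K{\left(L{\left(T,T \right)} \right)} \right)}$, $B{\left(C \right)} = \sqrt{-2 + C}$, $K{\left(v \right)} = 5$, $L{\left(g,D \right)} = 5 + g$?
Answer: $- \frac{49240}{2424527677} + \frac{129 \sqrt{3}}{2424527677} \approx -2.0217 \cdot 10^{-5}$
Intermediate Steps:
$F{\left(E,T \right)} = -9 + \sqrt{3}$ ($F{\left(E,T \right)} = -9 + \sqrt{-2 + 5} = -9 + \sqrt{3}$)
$b = 1161 - 129 \sqrt{3}$ ($b = - 129 \left(-9 + \sqrt{3}\right) = 1161 - 129 \sqrt{3} \approx 937.57$)
$y = -50401$
$\frac{1}{b + y} = \frac{1}{\left(1161 - 129 \sqrt{3}\right) - 50401} = \frac{1}{-49240 - 129 \sqrt{3}}$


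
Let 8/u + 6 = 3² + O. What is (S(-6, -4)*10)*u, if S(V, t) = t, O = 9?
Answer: -80/3 ≈ -26.667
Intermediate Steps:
u = ⅔ (u = 8/(-6 + (3² + 9)) = 8/(-6 + (9 + 9)) = 8/(-6 + 18) = 8/12 = 8*(1/12) = ⅔ ≈ 0.66667)
(S(-6, -4)*10)*u = -4*10*(⅔) = -40*⅔ = -80/3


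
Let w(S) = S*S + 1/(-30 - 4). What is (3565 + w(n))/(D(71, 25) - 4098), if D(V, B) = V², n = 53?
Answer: 216715/32062 ≈ 6.7592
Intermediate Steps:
w(S) = -1/34 + S² (w(S) = S² + 1/(-34) = S² - 1/34 = -1/34 + S²)
(3565 + w(n))/(D(71, 25) - 4098) = (3565 + (-1/34 + 53²))/(71² - 4098) = (3565 + (-1/34 + 2809))/(5041 - 4098) = (3565 + 95505/34)/943 = (216715/34)*(1/943) = 216715/32062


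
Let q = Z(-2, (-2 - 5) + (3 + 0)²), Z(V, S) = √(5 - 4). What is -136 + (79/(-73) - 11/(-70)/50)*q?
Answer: -35023697/255500 ≈ -137.08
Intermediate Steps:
Z(V, S) = 1 (Z(V, S) = √1 = 1)
q = 1
-136 + (79/(-73) - 11/(-70)/50)*q = -136 + (79/(-73) - 11/(-70)/50)*1 = -136 + (79*(-1/73) - 11*(-1/70)*(1/50))*1 = -136 + (-79/73 + (11/70)*(1/50))*1 = -136 + (-79/73 + 11/3500)*1 = -136 - 275697/255500*1 = -136 - 275697/255500 = -35023697/255500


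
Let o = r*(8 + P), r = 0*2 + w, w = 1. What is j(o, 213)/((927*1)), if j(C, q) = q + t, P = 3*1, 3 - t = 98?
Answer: 118/927 ≈ 0.12729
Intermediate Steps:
t = -95 (t = 3 - 1*98 = 3 - 98 = -95)
P = 3
r = 1 (r = 0*2 + 1 = 0 + 1 = 1)
o = 11 (o = 1*(8 + 3) = 1*11 = 11)
j(C, q) = -95 + q (j(C, q) = q - 95 = -95 + q)
j(o, 213)/((927*1)) = (-95 + 213)/((927*1)) = 118/927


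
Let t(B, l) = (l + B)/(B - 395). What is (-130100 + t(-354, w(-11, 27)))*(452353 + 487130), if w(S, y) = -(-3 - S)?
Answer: -91547486893854/749 ≈ -1.2223e+11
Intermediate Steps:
w(S, y) = 3 + S
t(B, l) = (B + l)/(-395 + B)
(-130100 + t(-354, w(-11, 27)))*(452353 + 487130) = (-130100 + (-354 + (3 - 11))/(-395 - 354))*(452353 + 487130) = (-130100 + (-354 - 8)/(-749))*939483 = (-130100 - 1/749*(-362))*939483 = (-130100 + 362/749)*939483 = -97444538/749*939483 = -91547486893854/749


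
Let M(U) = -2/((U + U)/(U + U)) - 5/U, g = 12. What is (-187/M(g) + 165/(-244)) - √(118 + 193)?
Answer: 542751/7076 - √311 ≈ 59.068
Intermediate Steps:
M(U) = -2 - 5/U (M(U) = -2/((2*U)/((2*U))) - 5/U = -2/((2*U)*(1/(2*U))) - 5/U = -2/1 - 5/U = -2*1 - 5/U = -2 - 5/U)
(-187/M(g) + 165/(-244)) - √(118 + 193) = (-187/(-2 - 5/12) + 165/(-244)) - √(118 + 193) = (-187/(-2 - 5*1/12) + 165*(-1/244)) - √311 = (-187/(-2 - 5/12) - 165/244) - √311 = (-187/(-29/12) - 165/244) - √311 = (-187*(-12/29) - 165/244) - √311 = (2244/29 - 165/244) - √311 = 542751/7076 - √311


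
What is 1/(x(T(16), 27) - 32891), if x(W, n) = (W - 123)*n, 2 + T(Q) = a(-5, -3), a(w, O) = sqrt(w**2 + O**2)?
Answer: -18133/657598985 - 27*sqrt(34)/1315197970 ≈ -2.7694e-5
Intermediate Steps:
a(w, O) = sqrt(O**2 + w**2)
T(Q) = -2 + sqrt(34) (T(Q) = -2 + sqrt((-3)**2 + (-5)**2) = -2 + sqrt(9 + 25) = -2 + sqrt(34))
x(W, n) = n*(-123 + W) (x(W, n) = (-123 + W)*n = n*(-123 + W))
1/(x(T(16), 27) - 32891) = 1/(27*(-123 + (-2 + sqrt(34))) - 32891) = 1/(27*(-125 + sqrt(34)) - 32891) = 1/((-3375 + 27*sqrt(34)) - 32891) = 1/(-36266 + 27*sqrt(34))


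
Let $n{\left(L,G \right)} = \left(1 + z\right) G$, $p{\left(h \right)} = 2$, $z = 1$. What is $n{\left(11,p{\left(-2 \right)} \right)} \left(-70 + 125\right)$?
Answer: $220$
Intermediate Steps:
$n{\left(L,G \right)} = 2 G$ ($n{\left(L,G \right)} = \left(1 + 1\right) G = 2 G$)
$n{\left(11,p{\left(-2 \right)} \right)} \left(-70 + 125\right) = 2 \cdot 2 \left(-70 + 125\right) = 4 \cdot 55 = 220$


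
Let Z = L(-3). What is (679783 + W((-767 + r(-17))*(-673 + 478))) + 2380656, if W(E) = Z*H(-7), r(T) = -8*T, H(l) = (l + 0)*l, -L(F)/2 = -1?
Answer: 3060537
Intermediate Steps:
L(F) = 2 (L(F) = -2*(-1) = 2)
Z = 2
H(l) = l**2 (H(l) = l*l = l**2)
W(E) = 98 (W(E) = 2*(-7)**2 = 2*49 = 98)
(679783 + W((-767 + r(-17))*(-673 + 478))) + 2380656 = (679783 + 98) + 2380656 = 679881 + 2380656 = 3060537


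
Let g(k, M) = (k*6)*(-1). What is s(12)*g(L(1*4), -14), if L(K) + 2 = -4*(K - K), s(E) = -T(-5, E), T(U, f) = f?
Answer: -144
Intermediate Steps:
s(E) = -E
L(K) = -2 (L(K) = -2 - 4*(K - K) = -2 - 4*0 = -2 + 0 = -2)
g(k, M) = -6*k (g(k, M) = (6*k)*(-1) = -6*k)
s(12)*g(L(1*4), -14) = (-1*12)*(-6*(-2)) = -12*12 = -144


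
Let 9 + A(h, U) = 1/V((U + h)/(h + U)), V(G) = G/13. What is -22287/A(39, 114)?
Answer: -22287/4 ≈ -5571.8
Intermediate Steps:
V(G) = G/13 (V(G) = G*(1/13) = G/13)
A(h, U) = 4 (A(h, U) = -9 + 1/(((U + h)/(h + U))/13) = -9 + 1/(((U + h)/(U + h))/13) = -9 + 1/((1/13)*1) = -9 + 1/(1/13) = -9 + 13 = 4)
-22287/A(39, 114) = -22287/4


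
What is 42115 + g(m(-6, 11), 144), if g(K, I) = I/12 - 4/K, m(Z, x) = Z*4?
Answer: 252763/6 ≈ 42127.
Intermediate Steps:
m(Z, x) = 4*Z
g(K, I) = -4/K + I/12 (g(K, I) = I*(1/12) - 4/K = I/12 - 4/K = -4/K + I/12)
42115 + g(m(-6, 11), 144) = 42115 + (-4/(4*(-6)) + (1/12)*144) = 42115 + (-4/(-24) + 12) = 42115 + (-4*(-1/24) + 12) = 42115 + (1/6 + 12) = 42115 + 73/6 = 252763/6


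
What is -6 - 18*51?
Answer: -924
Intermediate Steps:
-6 - 18*51 = -6 - 918 = -924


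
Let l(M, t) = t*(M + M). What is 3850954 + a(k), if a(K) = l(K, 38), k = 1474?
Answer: 3962978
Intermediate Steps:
l(M, t) = 2*M*t (l(M, t) = t*(2*M) = 2*M*t)
a(K) = 76*K (a(K) = 2*K*38 = 76*K)
3850954 + a(k) = 3850954 + 76*1474 = 3850954 + 112024 = 3962978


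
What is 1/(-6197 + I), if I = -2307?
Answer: -1/8504 ≈ -0.00011759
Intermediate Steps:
1/(-6197 + I) = 1/(-6197 - 2307) = 1/(-8504) = -1/8504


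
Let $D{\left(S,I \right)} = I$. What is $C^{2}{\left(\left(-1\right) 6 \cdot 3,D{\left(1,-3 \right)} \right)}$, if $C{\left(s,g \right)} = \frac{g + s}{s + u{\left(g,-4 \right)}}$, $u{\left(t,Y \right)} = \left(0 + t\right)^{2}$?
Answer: $\frac{49}{9} \approx 5.4444$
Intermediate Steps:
$u{\left(t,Y \right)} = t^{2}$
$C{\left(s,g \right)} = \frac{g + s}{s + g^{2}}$
$C^{2}{\left(\left(-1\right) 6 \cdot 3,D{\left(1,-3 \right)} \right)} = \left(\frac{-3 + \left(-1\right) 6 \cdot 3}{\left(-1\right) 6 \cdot 3 + \left(-3\right)^{2}}\right)^{2} = \left(\frac{-3 - 18}{\left(-6\right) 3 + 9}\right)^{2} = \left(\frac{-3 - 18}{-18 + 9}\right)^{2} = \left(\frac{1}{-9} \left(-21\right)\right)^{2} = \left(\left(- \frac{1}{9}\right) \left(-21\right)\right)^{2} = \left(\frac{7}{3}\right)^{2} = \frac{49}{9}$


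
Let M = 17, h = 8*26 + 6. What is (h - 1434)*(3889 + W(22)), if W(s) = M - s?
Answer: -4738480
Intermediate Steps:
h = 214 (h = 208 + 6 = 214)
W(s) = 17 - s
(h - 1434)*(3889 + W(22)) = (214 - 1434)*(3889 + (17 - 1*22)) = -1220*(3889 + (17 - 22)) = -1220*(3889 - 5) = -1220*3884 = -4738480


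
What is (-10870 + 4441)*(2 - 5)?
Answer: 19287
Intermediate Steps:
(-10870 + 4441)*(2 - 5) = -6429*(-3) = 19287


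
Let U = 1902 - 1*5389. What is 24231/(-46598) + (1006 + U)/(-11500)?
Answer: -3544497/11649500 ≈ -0.30426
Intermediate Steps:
U = -3487 (U = 1902 - 5389 = -3487)
24231/(-46598) + (1006 + U)/(-11500) = 24231/(-46598) + (1006 - 3487)/(-11500) = 24231*(-1/46598) - 2481*(-1/11500) = -24231/46598 + 2481/11500 = -3544497/11649500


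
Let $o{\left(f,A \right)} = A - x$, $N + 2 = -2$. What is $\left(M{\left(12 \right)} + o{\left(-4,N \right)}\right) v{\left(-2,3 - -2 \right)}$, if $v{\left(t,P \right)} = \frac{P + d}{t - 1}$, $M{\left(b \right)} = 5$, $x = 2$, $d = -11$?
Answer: $-2$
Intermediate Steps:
$N = -4$ ($N = -2 - 2 = -4$)
$o{\left(f,A \right)} = -2 + A$ ($o{\left(f,A \right)} = A - 2 = -2 + A$)
$v{\left(t,P \right)} = \frac{-11 + P}{-1 + t}$ ($v{\left(t,P \right)} = \frac{P - 11}{t - 1} = \frac{-11 + P}{-1 + t}$)
$\left(M{\left(12 \right)} + o{\left(-4,N \right)}\right) v{\left(-2,3 - -2 \right)} = \left(5 - 6\right) \frac{-11 + \left(3 - -2\right)}{-1 - 2} = \left(5 - 6\right) \frac{-11 + \left(3 + 2\right)}{-3} = - \frac{\left(-1\right) \left(-11 + 5\right)}{3} = - \frac{\left(-1\right) \left(-6\right)}{3} = \left(-1\right) 2 = -2$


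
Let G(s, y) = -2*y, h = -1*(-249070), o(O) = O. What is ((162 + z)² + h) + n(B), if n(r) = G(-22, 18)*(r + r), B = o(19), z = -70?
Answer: 256166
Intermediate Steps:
B = 19
h = 249070
n(r) = -72*r (n(r) = (-2*18)*(r + r) = -72*r)
((162 + z)² + h) + n(B) = ((162 - 70)² + 249070) - 72*19 = (92² + 249070) - 1368 = (8464 + 249070) - 1368 = 257534 - 1368 = 256166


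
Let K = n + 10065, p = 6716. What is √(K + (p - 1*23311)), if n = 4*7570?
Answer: 25*√38 ≈ 154.11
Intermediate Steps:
n = 30280
K = 40345 (K = 30280 + 10065 = 40345)
√(K + (p - 1*23311)) = √(40345 + (6716 - 1*23311)) = √(40345 + (6716 - 23311)) = √(40345 - 16595) = √23750 = 25*√38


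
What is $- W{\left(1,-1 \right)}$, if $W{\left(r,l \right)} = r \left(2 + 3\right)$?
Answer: $-5$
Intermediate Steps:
$W{\left(r,l \right)} = 5 r$ ($W{\left(r,l \right)} = r 5 = 5 r$)
$- W{\left(1,-1 \right)} = - 5 \cdot 1 = \left(-1\right) 5 = -5$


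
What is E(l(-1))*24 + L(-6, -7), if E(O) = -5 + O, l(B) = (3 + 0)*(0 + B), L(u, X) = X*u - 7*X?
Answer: -101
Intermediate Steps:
L(u, X) = -7*X + X*u
l(B) = 3*B
E(l(-1))*24 + L(-6, -7) = (-5 + 3*(-1))*24 - 7*(-7 - 6) = (-5 - 3)*24 - 7*(-13) = -8*24 + 91 = -192 + 91 = -101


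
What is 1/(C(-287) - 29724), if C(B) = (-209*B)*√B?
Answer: -29724/1033498119119 - 59983*I*√287/1033498119119 ≈ -2.8761e-8 - 9.8324e-7*I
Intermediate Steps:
C(B) = -209*B^(3/2)
1/(C(-287) - 29724) = 1/(-(-59983)*I*√287 - 29724) = 1/(59983*I*√287 - 29724) = 1/(-29724 + 59983*I*√287)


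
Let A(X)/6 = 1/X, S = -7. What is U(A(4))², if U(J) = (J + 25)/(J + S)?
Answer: 2809/121 ≈ 23.215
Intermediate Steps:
A(X) = 6/X
U(J) = (25 + J)/(-7 + J) (U(J) = (J + 25)/(J - 7) = (25 + J)/(-7 + J))
U(A(4))² = ((25 + 6/4)/(-7 + 6/4))² = ((25 + 6*(¼))/(-7 + 6*(¼)))² = ((25 + 3/2)/(-7 + 3/2))² = ((53/2)/(-11/2))² = (-2/11*53/2)² = (-53/11)² = 2809/121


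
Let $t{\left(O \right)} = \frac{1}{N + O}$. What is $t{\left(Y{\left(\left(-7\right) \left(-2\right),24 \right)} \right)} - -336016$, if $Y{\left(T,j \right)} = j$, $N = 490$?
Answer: $\frac{172712225}{514} \approx 3.3602 \cdot 10^{5}$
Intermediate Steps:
$t{\left(O \right)} = \frac{1}{490 + O}$
$t{\left(Y{\left(\left(-7\right) \left(-2\right),24 \right)} \right)} - -336016 = \frac{1}{490 + 24} - -336016 = \frac{1}{514} + 336016 = \frac{172712225}{514}$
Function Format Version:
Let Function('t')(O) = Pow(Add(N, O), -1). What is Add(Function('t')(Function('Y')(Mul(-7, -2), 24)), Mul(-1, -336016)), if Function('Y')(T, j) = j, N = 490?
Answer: Rational(172712225, 514) ≈ 3.3602e+5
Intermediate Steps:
Function('t')(O) = Pow(Add(490, O), -1)
Add(Function('t')(Function('Y')(Mul(-7, -2), 24)), Mul(-1, -336016)) = Add(Pow(Add(490, 24), -1), Mul(-1, -336016)) = Add(Pow(514, -1), 336016) = Add(Rational(1, 514), 336016) = Rational(172712225, 514)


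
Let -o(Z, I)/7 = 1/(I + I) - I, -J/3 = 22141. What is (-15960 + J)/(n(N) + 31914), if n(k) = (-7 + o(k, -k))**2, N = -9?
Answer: -26692092/11342137 ≈ -2.3534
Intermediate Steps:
J = -66423 (J = -3*22141 = -66423)
o(Z, I) = 7*I - 7/(2*I) (o(Z, I) = -7*(1/(I + I) - I) = -7*(1/(2*I) - I) = 7*I - 7/(2*I))
n(k) = (-7 - 7*k + 7/(2*k))**2 (n(k) = (-7 + (7*(-k) - 7*(-1/k)/2))**2 = (-7 + (-7*k - (-7)/(2*k)))**2 = (-7 + (-7*k + 7/(2*k)))**2 = (-7 - 7*k + 7/(2*k))**2)
(-15960 + J)/(n(N) + 31914) = (-15960 - 66423)/((49/4)*(-1 + 2*(-9)*(1 - 9))**2/(-9)**2 + 31914) = -82383/((49/4)*(1/81)*(-1 + 2*(-9)*(-8))**2 + 31914) = -82383/((49/4)*(1/81)*(-1 + 144)**2 + 31914) = -82383/((49/4)*(1/81)*143**2 + 31914) = -82383/((49/4)*(1/81)*20449 + 31914) = -82383/(1002001/324 + 31914) = -82383/11342137/324 = -82383*324/11342137 = -26692092/11342137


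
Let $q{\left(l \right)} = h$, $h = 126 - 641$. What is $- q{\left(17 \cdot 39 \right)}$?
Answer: $515$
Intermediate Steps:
$h = -515$ ($h = 126 - 641 = -515$)
$q{\left(l \right)} = -515$
$- q{\left(17 \cdot 39 \right)} = \left(-1\right) \left(-515\right) = 515$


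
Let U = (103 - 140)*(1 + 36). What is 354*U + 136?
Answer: -484490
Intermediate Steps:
U = -1369 (U = -37*37 = -1369)
354*U + 136 = 354*(-1369) + 136 = -484626 + 136 = -484490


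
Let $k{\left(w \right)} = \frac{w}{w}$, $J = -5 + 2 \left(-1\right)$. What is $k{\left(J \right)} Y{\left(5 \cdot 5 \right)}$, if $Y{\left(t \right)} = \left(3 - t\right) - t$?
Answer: $-47$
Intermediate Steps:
$J = -7$ ($J = -5 - 2 = -7$)
$k{\left(w \right)} = 1$
$Y{\left(t \right)} = 3 - 2 t$
$k{\left(J \right)} Y{\left(5 \cdot 5 \right)} = 1 \left(3 - 2 \cdot 5 \cdot 5\right) = 1 \left(3 - 50\right) = 1 \left(-47\right) = -47$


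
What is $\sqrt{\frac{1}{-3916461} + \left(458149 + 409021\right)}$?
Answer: $\frac{\sqrt{13301231658185759109}}{3916461} \approx 931.22$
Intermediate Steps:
$\sqrt{\frac{1}{-3916461} + \left(458149 + 409021\right)} = \sqrt{- \frac{1}{3916461} + 867170} = \sqrt{\frac{3396237485369}{3916461}} = \frac{\sqrt{13301231658185759109}}{3916461}$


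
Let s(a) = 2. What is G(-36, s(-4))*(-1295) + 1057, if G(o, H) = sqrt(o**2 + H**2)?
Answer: 1057 - 12950*sqrt(13) ≈ -45635.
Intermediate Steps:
G(o, H) = sqrt(H**2 + o**2)
G(-36, s(-4))*(-1295) + 1057 = sqrt(2**2 + (-36)**2)*(-1295) + 1057 = sqrt(4 + 1296)*(-1295) + 1057 = sqrt(1300)*(-1295) + 1057 = (10*sqrt(13))*(-1295) + 1057 = -12950*sqrt(13) + 1057 = 1057 - 12950*sqrt(13)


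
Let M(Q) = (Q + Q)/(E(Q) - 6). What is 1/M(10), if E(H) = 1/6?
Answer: -7/24 ≈ -0.29167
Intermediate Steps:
E(H) = ⅙
M(Q) = -12*Q/35 (M(Q) = (Q + Q)/(⅙ - 6) = (2*Q)/(-35/6) = (2*Q)*(-6/35) = -12*Q/35)
1/M(10) = 1/(-12/35*10) = 1/(-24/7) = -7/24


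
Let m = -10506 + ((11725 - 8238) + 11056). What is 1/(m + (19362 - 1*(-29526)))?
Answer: 1/52925 ≈ 1.8895e-5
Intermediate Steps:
m = 4037 (m = -10506 + (3487 + 11056) = -10506 + 14543 = 4037)
1/(m + (19362 - 1*(-29526))) = 1/(4037 + (19362 - 1*(-29526))) = 1/(4037 + (19362 + 29526)) = 1/(4037 + 48888) = 1/52925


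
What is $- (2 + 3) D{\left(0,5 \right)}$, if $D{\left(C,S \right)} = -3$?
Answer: $15$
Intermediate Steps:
$- (2 + 3) D{\left(0,5 \right)} = - (2 + 3) \left(-3\right) = \left(-1\right) 5 \left(-3\right) = \left(-5\right) \left(-3\right) = 15$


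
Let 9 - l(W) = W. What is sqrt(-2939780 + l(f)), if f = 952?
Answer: 3*I*sqrt(326747) ≈ 1714.9*I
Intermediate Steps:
l(W) = 9 - W
sqrt(-2939780 + l(f)) = sqrt(-2939780 + (9 - 1*952)) = sqrt(-2939780 + (9 - 952)) = sqrt(-2939780 - 943) = sqrt(-2940723) = 3*I*sqrt(326747)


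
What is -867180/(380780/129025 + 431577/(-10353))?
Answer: 77225028234900/3449467139 ≈ 22388.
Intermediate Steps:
-867180/(380780/129025 + 431577/(-10353)) = -867180/(380780*(1/129025) + 431577*(-1/10353)) = -867180/(76156/25805 - 143859/3451) = -867180/(-3449467139/89053055) = -867180*(-89053055/3449467139) = 77225028234900/3449467139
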